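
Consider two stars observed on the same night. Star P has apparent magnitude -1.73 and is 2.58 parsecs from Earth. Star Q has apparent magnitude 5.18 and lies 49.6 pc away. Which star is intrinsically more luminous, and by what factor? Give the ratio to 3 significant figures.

Star P: M = m − 5 log₁₀ d + 5 = -1.73 − 5·0.4116 + 5 = 1.212
Star Q: M = m − 5 log₁₀ d + 5 = 5.18 − 5·1.6955 + 5 = 1.703
ΔM = M_P − M_Q = 1.212 − (1.703) = -0.491; smaller M is more luminous → Star P.
L ratio = 10^(0.4 |ΔM|) = 10^0.196 = 1.571

Star P is more luminous, by a factor of 1.57.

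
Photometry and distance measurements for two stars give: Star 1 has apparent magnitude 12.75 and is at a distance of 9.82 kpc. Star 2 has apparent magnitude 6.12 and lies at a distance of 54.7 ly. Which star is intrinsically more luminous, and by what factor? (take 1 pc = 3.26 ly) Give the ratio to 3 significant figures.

Star 1: d = 9.82 kpc = 9820 pc
Star 1: M = m − 5 log₁₀ d + 5 = 12.75 − 5·3.9921 + 5 = -2.211
Star 2: d = 54.7 ly / 3.26 = 16.78 pc
Star 2: M = m − 5 log₁₀ d + 5 = 6.12 − 5·1.2248 + 5 = 4.996
ΔM = M_1 − M_2 = -2.211 − (4.996) = -7.207; smaller M is more luminous → Star 1.
L ratio = 10^(0.4 |ΔM|) = 10^2.883 = 763.3

Star 1 is more luminous, by a factor of 763.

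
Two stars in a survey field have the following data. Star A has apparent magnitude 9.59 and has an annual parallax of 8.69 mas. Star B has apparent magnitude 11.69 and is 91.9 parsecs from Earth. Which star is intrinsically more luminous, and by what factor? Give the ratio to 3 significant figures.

Star A is more luminous, by a factor of 10.8.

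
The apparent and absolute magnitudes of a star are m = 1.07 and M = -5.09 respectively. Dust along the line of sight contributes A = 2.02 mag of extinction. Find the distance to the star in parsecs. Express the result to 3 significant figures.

m − M = 5 log₁₀(d/10 pc) + A  ⇒  1.07 − (-5.09) − 2.02 = 5 log₁₀(d/10)
4.140 = 5 log₁₀(d/10)
log₁₀ d = (m − M − A)/5 + 1 = 1.8280
d = 10^1.8280 = 67.30 pc

d ≈ 67.3 pc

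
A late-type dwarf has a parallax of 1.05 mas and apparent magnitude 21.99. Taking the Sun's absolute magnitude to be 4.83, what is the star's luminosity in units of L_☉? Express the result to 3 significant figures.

L/L_☉ ≈ 1.24×10^-3

d = 1/p = 1000/1.05 mas = 952.4 pc
M = m − 5 log₁₀ d + 5 = 21.99 − 5·2.9788 + 5 = 12.096
M − M_☉ = 12.096 − 4.83 = 7.266
L/L_☉ = 10^(−0.4 × 7.266) = 1.241×10^-3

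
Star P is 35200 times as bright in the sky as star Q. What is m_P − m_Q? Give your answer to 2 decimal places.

Pogson: Δm = −2.5 log₁₀(ratio) = −2.5 log₁₀(35200) = −2.5 × 4.5465 = -11.366
Star P is brighter, so it has the smaller magnitude: the difference is negative.

m_P − m_Q ≈ -11.37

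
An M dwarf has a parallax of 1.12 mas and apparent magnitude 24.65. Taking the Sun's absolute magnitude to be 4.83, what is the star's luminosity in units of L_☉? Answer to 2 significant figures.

d = 1/p = 1000/1.12 mas = 892.9 pc
M = m − 5 log₁₀ d + 5 = 24.65 − 5·2.9508 + 5 = 14.896
M − M_☉ = 14.896 − 4.83 = 10.066
L/L_☉ = 10^(−0.4 × 10.066) = 9.409×10^-5

L/L_☉ ≈ 9.4×10^-5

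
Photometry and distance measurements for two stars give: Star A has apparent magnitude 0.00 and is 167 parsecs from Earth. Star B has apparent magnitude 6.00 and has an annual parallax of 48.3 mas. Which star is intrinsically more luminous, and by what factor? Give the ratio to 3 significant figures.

Star A is more luminous, by a factor of 16300.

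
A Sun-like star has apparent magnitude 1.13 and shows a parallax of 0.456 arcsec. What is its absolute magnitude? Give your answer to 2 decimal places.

d = 1/p = 1/0.456″ = 2.193 pc
5 log₁₀(d/10 pc) = 5 log₁₀(2.193) − 5 = -3.295
M = m − 5 log₁₀(d/10) = 1.13 + 3.295 = 4.425

M ≈ 4.42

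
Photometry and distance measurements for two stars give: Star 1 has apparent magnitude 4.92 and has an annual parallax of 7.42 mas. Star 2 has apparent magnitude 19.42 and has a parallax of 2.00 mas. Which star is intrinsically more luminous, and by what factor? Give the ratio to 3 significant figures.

Star 1 is more luminous, by a factor of 45800.

Star 1: p = 7.42 mas = 7.42×10^-3″ → d = 1/p = 134.8 pc
Star 1: M = m − 5 log₁₀ d + 5 = 4.92 − 5·2.1296 + 5 = -0.728
Star 2: p = 2.00 mas = 2.00×10^-3″ → d = 1/p = 500.0 pc
Star 2: M = m − 5 log₁₀ d + 5 = 19.42 − 5·2.6990 + 5 = 10.925
ΔM = M_1 − M_2 = -0.728 − (10.925) = -11.653; smaller M is more luminous → Star 1.
L ratio = 10^(0.4 |ΔM|) = 10^4.661 = 45840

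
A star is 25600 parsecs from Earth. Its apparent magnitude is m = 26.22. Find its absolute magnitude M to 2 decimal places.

5 log₁₀(d/10 pc) = 5 log₁₀(25600) − 5 = 17.041
M = m − 5 log₁₀(d/10) = 26.22 − 17.041 = 9.179

M ≈ 9.18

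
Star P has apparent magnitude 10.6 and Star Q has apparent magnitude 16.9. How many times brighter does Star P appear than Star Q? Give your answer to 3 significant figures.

Δm = 10.6 − (16.9) = -6.3
Flux ratio = 10^(−0.4 Δm) = 10^(−0.4 × -6.3) = 10^2.520 = 331.1

331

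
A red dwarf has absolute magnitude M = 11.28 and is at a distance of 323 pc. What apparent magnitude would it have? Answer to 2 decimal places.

m ≈ 18.83

m = M + 5 log₁₀ d − 5 = 11.28 + 5·2.5092 − 5 = 18.826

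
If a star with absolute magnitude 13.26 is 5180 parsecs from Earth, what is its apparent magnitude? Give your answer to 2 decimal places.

m = M + 5 log₁₀ d − 5 = 13.26 + 5·3.7143 − 5 = 26.832

m ≈ 26.83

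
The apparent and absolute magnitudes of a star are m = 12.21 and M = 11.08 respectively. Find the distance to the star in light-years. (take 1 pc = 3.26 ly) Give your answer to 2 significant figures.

d ≈ 55 ly

Distance modulus: m − M = 12.21 − (11.08) = 1.130
m − M = 5 log₁₀ d − 5
log₁₀ d = (m − M)/5 + 1 = 1.2260
d = 10^1.2260 = 16.83 pc
= 54.86 ly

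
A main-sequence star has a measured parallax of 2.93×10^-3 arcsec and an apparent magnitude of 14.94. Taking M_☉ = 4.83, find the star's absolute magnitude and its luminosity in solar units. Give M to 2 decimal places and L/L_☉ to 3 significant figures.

d = 1/p = 1/2.93×10^-3″ = 341.3 pc
M = m − 5 log₁₀ d + 5 = 14.94 − 5·2.5331 + 5 = 7.274
M − M_☉ = 7.274 − 4.83 = 2.444
L/L_☉ = 10^(−0.4 × 2.444) = 0.1053

M ≈ 7.27; L/L_☉ ≈ 0.105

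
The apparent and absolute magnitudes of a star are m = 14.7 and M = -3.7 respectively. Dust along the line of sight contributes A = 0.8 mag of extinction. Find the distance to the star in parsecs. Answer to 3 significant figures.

d ≈ 33100 pc

m − M = 5 log₁₀(d/10 pc) + A  ⇒  14.7 − (-3.7) − 0.8 = 5 log₁₀(d/10)
17.600 = 5 log₁₀(d/10)
log₁₀ d = (m − M − A)/5 + 1 = 4.5200
d = 10^4.5200 = 33110 pc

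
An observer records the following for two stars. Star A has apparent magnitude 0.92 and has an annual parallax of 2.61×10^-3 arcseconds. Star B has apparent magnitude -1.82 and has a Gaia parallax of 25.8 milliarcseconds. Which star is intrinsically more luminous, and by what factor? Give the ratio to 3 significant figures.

Star A is more luminous, by a factor of 7.83.

Star A: d = 1/p = 1/2.61×10^-3″ = 383.1 pc
Star A: M = m − 5 log₁₀ d + 5 = 0.92 − 5·2.5834 + 5 = -6.997
Star B: p = 25.8 mas = 0.0258″ → d = 1/p = 38.76 pc
Star B: M = m − 5 log₁₀ d + 5 = -1.82 − 5·1.5884 + 5 = -4.762
ΔM = M_A − M_B = -6.997 − (-4.762) = -2.235; smaller M is more luminous → Star A.
L ratio = 10^(0.4 |ΔM|) = 10^0.894 = 7.834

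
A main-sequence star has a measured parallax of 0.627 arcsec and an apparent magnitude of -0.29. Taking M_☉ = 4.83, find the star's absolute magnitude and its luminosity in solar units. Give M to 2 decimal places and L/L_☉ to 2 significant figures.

M ≈ 3.70; L/L_☉ ≈ 2.8

d = 1/p = 1/0.627″ = 1.595 pc
M = m − 5 log₁₀ d + 5 = -0.29 − 5·0.2027 + 5 = 3.696
M − M_☉ = 3.696 − 4.83 = -1.134
L/L_☉ = 10^(−0.4 × -1.134) = 2.841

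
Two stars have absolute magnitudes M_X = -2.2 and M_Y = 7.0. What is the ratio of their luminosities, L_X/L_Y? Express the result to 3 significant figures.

ΔM = M_X − M_Y = -9.2
L_X/L_Y = 10^(−0.4 ΔM) = 10^3.680 = 4786

L_X/L_Y ≈ 4790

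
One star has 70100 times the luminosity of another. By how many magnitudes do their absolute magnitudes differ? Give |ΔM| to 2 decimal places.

Pogson: ΔM = −2.5 log₁₀(ratio) = −2.5 log₁₀(70100) = −2.5 × 4.8457 = -12.114

|ΔM| ≈ 12.11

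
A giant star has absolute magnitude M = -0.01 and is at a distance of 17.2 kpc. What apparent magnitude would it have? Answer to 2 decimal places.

m ≈ 16.17

d = 17.2 kpc = 17200 pc
m = M + 5 log₁₀ d − 5 = -0.01 + 5·4.2355 − 5 = 16.168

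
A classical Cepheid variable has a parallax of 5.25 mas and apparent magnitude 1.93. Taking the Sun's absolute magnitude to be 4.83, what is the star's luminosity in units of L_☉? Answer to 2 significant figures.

L/L_☉ ≈ 5200

d = 1/p = 1000/5.25 mas = 190.5 pc
M = m − 5 log₁₀ d + 5 = 1.93 − 5·2.2798 + 5 = -4.469
M − M_☉ = -4.469 − 4.83 = -9.299
L/L_☉ = 10^(−0.4 × -9.299) = 5244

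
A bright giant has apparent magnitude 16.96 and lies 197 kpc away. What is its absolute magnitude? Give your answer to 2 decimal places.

M ≈ -4.51

d = 197 kpc = 197000 pc
5 log₁₀(d/10 pc) = 5 log₁₀(197000) − 5 = 21.472
M = m − 5 log₁₀(d/10) = 16.96 − 21.472 = -4.512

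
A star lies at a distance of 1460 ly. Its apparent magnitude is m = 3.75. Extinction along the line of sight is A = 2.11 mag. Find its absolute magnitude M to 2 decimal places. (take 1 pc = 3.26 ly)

M ≈ -6.62

d = 1460 ly / 3.26 = 447.9 pc
5 log₁₀(d/10 pc) = 5 log₁₀(447.9) − 5 = 8.256
M = m − 5 log₁₀(d/10) − A = 3.75 − 8.256 − 2.11 = -6.616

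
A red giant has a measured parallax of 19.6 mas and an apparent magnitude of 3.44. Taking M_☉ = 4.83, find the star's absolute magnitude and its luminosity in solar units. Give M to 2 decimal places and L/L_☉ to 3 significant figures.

d = 1/p = 1000/19.6 mas = 51.02 pc
M = m − 5 log₁₀ d + 5 = 3.44 − 5·1.7077 + 5 = -0.099
M − M_☉ = -0.099 − 4.83 = -4.929
L/L_☉ = 10^(−0.4 × -4.929) = 93.65

M ≈ -0.10; L/L_☉ ≈ 93.6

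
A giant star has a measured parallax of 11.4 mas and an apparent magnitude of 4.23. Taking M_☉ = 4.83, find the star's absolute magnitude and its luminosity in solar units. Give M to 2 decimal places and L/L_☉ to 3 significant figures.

M ≈ -0.49; L/L_☉ ≈ 134

d = 1/p = 1000/11.4 mas = 87.72 pc
M = m − 5 log₁₀ d + 5 = 4.23 − 5·1.9431 + 5 = -0.485
M − M_☉ = -0.485 − 4.83 = -5.315
L/L_☉ = 10^(−0.4 × -5.315) = 133.7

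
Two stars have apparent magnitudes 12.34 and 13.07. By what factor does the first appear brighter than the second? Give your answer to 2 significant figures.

Δm = 12.34 − (13.07) = -0.73
Flux ratio = 10^(−0.4 Δm) = 10^(−0.4 × -0.73) = 10^0.292 = 1.959

2.0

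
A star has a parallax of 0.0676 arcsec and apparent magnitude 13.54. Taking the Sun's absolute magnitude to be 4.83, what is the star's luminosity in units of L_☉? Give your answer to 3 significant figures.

d = 1/p = 1/0.0676″ = 14.79 pc
M = m − 5 log₁₀ d + 5 = 13.54 − 5·1.1701 + 5 = 12.690
M − M_☉ = 12.690 − 4.83 = 7.860
L/L_☉ = 10^(−0.4 × 7.860) = 7.180×10^-4

L/L_☉ ≈ 7.18×10^-4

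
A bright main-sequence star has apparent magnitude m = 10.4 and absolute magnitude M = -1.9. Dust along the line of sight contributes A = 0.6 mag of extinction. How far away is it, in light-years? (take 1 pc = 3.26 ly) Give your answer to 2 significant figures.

m − M = 5 log₁₀(d/10 pc) + A  ⇒  10.4 − (-1.9) − 0.6 = 5 log₁₀(d/10)
11.700 = 5 log₁₀(d/10)
log₁₀ d = (m − M − A)/5 + 1 = 3.3400
d = 10^3.3400 = 2188 pc
= 7132 ly

d ≈ 7100 ly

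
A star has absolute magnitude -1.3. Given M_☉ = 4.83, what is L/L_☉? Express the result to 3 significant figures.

L/L_☉ ≈ 283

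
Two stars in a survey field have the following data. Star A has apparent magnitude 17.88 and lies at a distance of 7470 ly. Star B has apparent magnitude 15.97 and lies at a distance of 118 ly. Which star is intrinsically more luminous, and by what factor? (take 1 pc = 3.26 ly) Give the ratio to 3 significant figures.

Star A: d = 7470 ly / 3.26 = 2291 pc
Star A: M = m − 5 log₁₀ d + 5 = 17.88 − 5·3.3601 + 5 = 6.079
Star B: d = 118 ly / 3.26 = 36.20 pc
Star B: M = m − 5 log₁₀ d + 5 = 15.97 − 5·1.5587 + 5 = 13.177
ΔM = M_A − M_B = 6.079 − (13.177) = -7.097; smaller M is more luminous → Star A.
L ratio = 10^(0.4 |ΔM|) = 10^2.839 = 690.0

Star A is more luminous, by a factor of 690.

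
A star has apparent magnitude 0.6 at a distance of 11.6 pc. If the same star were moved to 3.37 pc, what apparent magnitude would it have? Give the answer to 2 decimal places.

m ≈ -2.08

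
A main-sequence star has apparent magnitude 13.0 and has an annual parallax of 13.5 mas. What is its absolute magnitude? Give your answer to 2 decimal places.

p = 13.5 mas = 0.0135″ → d = 1/p = 74.07 pc
5 log₁₀(d/10 pc) = 5 log₁₀(74.07) − 5 = 4.348
M = m − 5 log₁₀(d/10) = 13.0 − 4.348 = 8.652

M ≈ 8.65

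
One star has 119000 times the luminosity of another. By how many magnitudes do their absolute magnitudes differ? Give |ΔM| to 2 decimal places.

Pogson: ΔM = −2.5 log₁₀(ratio) = −2.5 log₁₀(119000) = −2.5 × 5.0755 = -12.689

|ΔM| ≈ 12.69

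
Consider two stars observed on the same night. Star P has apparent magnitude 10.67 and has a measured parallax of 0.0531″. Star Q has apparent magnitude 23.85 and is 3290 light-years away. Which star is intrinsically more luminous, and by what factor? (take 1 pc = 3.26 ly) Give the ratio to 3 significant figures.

Star P is more luminous, by a factor of 65.1.

Star P: d = 1/p = 1/0.0531″ = 18.83 pc
Star P: M = m − 5 log₁₀ d + 5 = 10.67 − 5·1.2749 + 5 = 9.295
Star Q: d = 3290 ly / 3.26 = 1009 pc
Star Q: M = m − 5 log₁₀ d + 5 = 23.85 − 5·3.0040 + 5 = 13.830
ΔM = M_P − M_Q = 9.295 − (13.830) = -4.535; smaller M is more luminous → Star P.
L ratio = 10^(0.4 |ΔM|) = 10^1.814 = 65.14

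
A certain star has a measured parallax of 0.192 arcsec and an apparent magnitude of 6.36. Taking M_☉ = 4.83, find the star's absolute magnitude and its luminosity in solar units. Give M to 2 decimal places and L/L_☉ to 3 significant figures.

M ≈ 7.78; L/L_☉ ≈ 0.0663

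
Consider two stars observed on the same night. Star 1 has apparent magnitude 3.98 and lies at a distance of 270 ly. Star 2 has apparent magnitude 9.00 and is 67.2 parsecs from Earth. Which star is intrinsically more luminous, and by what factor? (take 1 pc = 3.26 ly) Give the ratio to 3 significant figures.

Star 1 is more luminous, by a factor of 155.

Star 1: d = 270 ly / 3.26 = 82.82 pc
Star 1: M = m − 5 log₁₀ d + 5 = 3.98 − 5·1.9181 + 5 = -0.611
Star 2: M = m − 5 log₁₀ d + 5 = 9.00 − 5·1.8274 + 5 = 4.863
ΔM = M_1 − M_2 = -0.611 − (4.863) = -5.474; smaller M is more luminous → Star 1.
L ratio = 10^(0.4 |ΔM|) = 10^2.190 = 154.7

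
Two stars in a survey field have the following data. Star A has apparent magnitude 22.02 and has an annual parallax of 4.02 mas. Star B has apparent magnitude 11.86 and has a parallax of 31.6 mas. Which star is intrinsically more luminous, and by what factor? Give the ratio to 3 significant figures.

Star A: p = 4.02 mas = 4.02×10^-3″ → d = 1/p = 248.8 pc
Star A: M = m − 5 log₁₀ d + 5 = 22.02 − 5·2.3958 + 5 = 15.041
Star B: p = 31.6 mas = 0.0316″ → d = 1/p = 31.65 pc
Star B: M = m − 5 log₁₀ d + 5 = 11.86 − 5·1.5003 + 5 = 9.358
ΔM = M_A − M_B = 15.041 − (9.358) = 5.683; smaller M is more luminous → Star B.
L ratio = 10^(0.4 |ΔM|) = 10^2.273 = 187.5

Star B is more luminous, by a factor of 188.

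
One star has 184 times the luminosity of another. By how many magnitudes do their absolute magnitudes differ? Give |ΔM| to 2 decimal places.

|ΔM| ≈ 5.66

Pogson: ΔM = −2.5 log₁₀(ratio) = −2.5 log₁₀(184) = −2.5 × 2.2648 = -5.662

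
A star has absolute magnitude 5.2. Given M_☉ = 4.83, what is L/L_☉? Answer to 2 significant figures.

L/L_☉ ≈ 0.71

M − M_☉ = 5.2 − 4.83 = 0.370
L/L_☉ = 10^(−0.4 (M − M_☉)) = 10^-0.148 = 0.7112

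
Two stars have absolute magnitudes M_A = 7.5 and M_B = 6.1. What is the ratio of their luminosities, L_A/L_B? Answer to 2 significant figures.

L_A/L_B ≈ 0.28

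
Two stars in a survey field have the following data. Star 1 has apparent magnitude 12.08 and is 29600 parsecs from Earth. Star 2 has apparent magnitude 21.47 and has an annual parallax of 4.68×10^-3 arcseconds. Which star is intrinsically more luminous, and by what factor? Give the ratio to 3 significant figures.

Star 1: M = m − 5 log₁₀ d + 5 = 12.08 − 5·4.4713 + 5 = -5.276
Star 2: d = 1/p = 1/4.68×10^-3″ = 213.7 pc
Star 2: M = m − 5 log₁₀ d + 5 = 21.47 − 5·2.3298 + 5 = 14.821
ΔM = M_1 − M_2 = -5.276 − (14.821) = -20.098; smaller M is more luminous → Star 1.
L ratio = 10^(0.4 |ΔM|) = 10^8.039 = 1.094×10^8

Star 1 is more luminous, by a factor of 1.09×10^8.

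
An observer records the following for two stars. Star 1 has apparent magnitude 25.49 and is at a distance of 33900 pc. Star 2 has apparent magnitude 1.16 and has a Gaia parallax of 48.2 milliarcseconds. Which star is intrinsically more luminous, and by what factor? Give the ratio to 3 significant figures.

Star 1: M = m − 5 log₁₀ d + 5 = 25.49 − 5·4.5302 + 5 = 7.839
Star 2: p = 48.2 mas = 0.0482″ → d = 1/p = 20.75 pc
Star 2: M = m − 5 log₁₀ d + 5 = 1.16 − 5·1.3170 + 5 = -0.425
ΔM = M_1 − M_2 = 7.839 − (-0.425) = 8.264; smaller M is more luminous → Star 2.
L ratio = 10^(0.4 |ΔM|) = 10^3.306 = 2021

Star 2 is more luminous, by a factor of 2020.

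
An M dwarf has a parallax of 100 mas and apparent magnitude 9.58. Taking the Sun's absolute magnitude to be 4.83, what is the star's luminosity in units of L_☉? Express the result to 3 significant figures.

d = 1/p = 1000/100 mas = 10.00 pc
M = m − 5 log₁₀ d + 5 = 9.58 − 5·1.0000 + 5 = 9.580
M − M_☉ = 9.580 − 4.83 = 4.750
L/L_☉ = 10^(−0.4 × 4.750) = 0.01259

L/L_☉ ≈ 0.0126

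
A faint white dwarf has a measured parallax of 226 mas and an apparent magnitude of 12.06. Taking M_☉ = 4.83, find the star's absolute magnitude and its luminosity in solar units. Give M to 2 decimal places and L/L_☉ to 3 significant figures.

M ≈ 13.83; L/L_☉ ≈ 2.51×10^-4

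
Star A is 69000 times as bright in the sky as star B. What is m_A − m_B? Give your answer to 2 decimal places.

Pogson: Δm = −2.5 log₁₀(ratio) = −2.5 log₁₀(69000) = −2.5 × 4.8388 = -12.097
Star A is brighter, so it has the smaller magnitude: the difference is negative.

m_A − m_B ≈ -12.10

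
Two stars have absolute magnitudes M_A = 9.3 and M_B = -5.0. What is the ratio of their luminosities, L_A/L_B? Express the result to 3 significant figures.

ΔM = M_A − M_B = 14.3
L_A/L_B = 10^(−0.4 ΔM) = 10^-5.720 = 1.905×10^-6

L_A/L_B ≈ 1.91×10^-6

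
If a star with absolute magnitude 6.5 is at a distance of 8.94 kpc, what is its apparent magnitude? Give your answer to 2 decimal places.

m ≈ 21.26

d = 8.94 kpc = 8940 pc
m = M + 5 log₁₀ d − 5 = 6.5 + 5·3.9513 − 5 = 21.257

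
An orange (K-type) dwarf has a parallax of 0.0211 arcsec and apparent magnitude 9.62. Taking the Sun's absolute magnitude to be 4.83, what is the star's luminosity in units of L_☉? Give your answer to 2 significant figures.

d = 1/p = 1/0.0211″ = 47.39 pc
M = m − 5 log₁₀ d + 5 = 9.62 − 5·1.6757 + 5 = 6.241
M − M_☉ = 6.241 − 4.83 = 1.411
L/L_☉ = 10^(−0.4 × 1.411) = 0.2725

L/L_☉ ≈ 0.27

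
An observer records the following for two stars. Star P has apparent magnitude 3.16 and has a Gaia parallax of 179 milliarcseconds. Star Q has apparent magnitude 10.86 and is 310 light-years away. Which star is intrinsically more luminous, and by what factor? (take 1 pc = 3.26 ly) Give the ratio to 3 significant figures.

Star P: p = 179 mas = 0.179″ → d = 1/p = 5.587 pc
Star P: M = m − 5 log₁₀ d + 5 = 3.16 − 5·0.7471 + 5 = 4.424
Star Q: d = 310 ly / 3.26 = 95.09 pc
Star Q: M = m − 5 log₁₀ d + 5 = 10.86 − 5·1.9781 + 5 = 5.969
ΔM = M_P − M_Q = 4.424 − (5.969) = -1.545; smaller M is more luminous → Star P.
L ratio = 10^(0.4 |ΔM|) = 10^0.618 = 4.150

Star P is more luminous, by a factor of 4.15.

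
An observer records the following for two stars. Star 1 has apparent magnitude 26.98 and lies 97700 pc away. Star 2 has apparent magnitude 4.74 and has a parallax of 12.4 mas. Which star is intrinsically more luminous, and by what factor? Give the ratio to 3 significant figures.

Star 1: M = m − 5 log₁₀ d + 5 = 26.98 − 5·4.9899 + 5 = 7.031
Star 2: p = 12.4 mas = 0.0124″ → d = 1/p = 80.65 pc
Star 2: M = m − 5 log₁₀ d + 5 = 4.74 − 5·1.9066 + 5 = 0.207
ΔM = M_1 − M_2 = 7.031 − (0.207) = 6.823; smaller M is more luminous → Star 2.
L ratio = 10^(0.4 |ΔM|) = 10^2.729 = 536.3

Star 2 is more luminous, by a factor of 536.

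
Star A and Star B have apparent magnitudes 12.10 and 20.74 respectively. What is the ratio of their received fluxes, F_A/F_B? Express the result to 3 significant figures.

F_A/F_B ≈ 2860

Δm = 12.10 − (20.74) = -8.64
Flux ratio = 10^(−0.4 Δm) = 10^(−0.4 × -8.64) = 10^3.456 = 2858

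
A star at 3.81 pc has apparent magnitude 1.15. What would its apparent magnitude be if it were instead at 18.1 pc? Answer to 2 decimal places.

Flux ∝ 1/d², so Δm = 5 log₁₀(d₂/d₁) = 5 log₁₀(18.1/3.81) = 3.384
m₂ = m₁ + Δm = 1.15 + (3.384) = 4.534

m ≈ 4.53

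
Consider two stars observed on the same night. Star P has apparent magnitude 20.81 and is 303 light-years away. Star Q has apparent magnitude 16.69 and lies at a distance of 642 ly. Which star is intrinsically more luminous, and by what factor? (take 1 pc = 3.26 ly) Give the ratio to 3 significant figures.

Star Q is more luminous, by a factor of 200.

Star P: d = 303 ly / 3.26 = 92.94 pc
Star P: M = m − 5 log₁₀ d + 5 = 20.81 − 5·1.9682 + 5 = 15.969
Star Q: d = 642 ly / 3.26 = 196.9 pc
Star Q: M = m − 5 log₁₀ d + 5 = 16.69 − 5·2.2943 + 5 = 10.218
ΔM = M_P − M_Q = 15.969 − (10.218) = 5.750; smaller M is more luminous → Star Q.
L ratio = 10^(0.4 |ΔM|) = 10^2.300 = 199.6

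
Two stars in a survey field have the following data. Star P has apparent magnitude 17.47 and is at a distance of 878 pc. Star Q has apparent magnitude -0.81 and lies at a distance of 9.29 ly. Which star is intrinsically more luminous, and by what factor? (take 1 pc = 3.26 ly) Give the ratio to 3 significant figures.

Star P: M = m − 5 log₁₀ d + 5 = 17.47 − 5·2.9435 + 5 = 7.753
Star Q: d = 9.29 ly / 3.26 = 2.850 pc
Star Q: M = m − 5 log₁₀ d + 5 = -0.81 − 5·0.4548 + 5 = 1.916
ΔM = M_P − M_Q = 7.753 − (1.916) = 5.837; smaller M is more luminous → Star Q.
L ratio = 10^(0.4 |ΔM|) = 10^2.335 = 216.1

Star Q is more luminous, by a factor of 216.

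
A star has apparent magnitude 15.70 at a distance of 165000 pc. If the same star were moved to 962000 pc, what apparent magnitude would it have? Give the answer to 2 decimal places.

m ≈ 19.53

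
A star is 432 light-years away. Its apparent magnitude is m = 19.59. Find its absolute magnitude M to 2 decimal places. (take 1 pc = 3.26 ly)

M ≈ 13.98

d = 432 ly / 3.26 = 132.5 pc
5 log₁₀(d/10 pc) = 5 log₁₀(132.5) − 5 = 5.611
M = m − 5 log₁₀(d/10) = 19.59 − 5.611 = 13.979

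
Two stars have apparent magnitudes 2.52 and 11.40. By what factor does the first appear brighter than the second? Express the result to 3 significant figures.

Δm = 2.52 − (11.40) = -8.88
Flux ratio = 10^(−0.4 Δm) = 10^(−0.4 × -8.88) = 10^3.552 = 3565

3560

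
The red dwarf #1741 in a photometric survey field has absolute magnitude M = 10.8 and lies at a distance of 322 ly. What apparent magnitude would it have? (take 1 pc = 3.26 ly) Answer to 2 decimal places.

m ≈ 15.77

d = 322 ly / 3.26 = 98.77 pc
m = M + 5 log₁₀ d − 5 = 10.8 + 5·1.9946 − 5 = 15.773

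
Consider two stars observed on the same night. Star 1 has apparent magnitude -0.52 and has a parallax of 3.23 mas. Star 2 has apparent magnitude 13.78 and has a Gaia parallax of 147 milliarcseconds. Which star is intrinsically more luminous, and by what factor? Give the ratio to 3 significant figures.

Star 1: p = 3.23 mas = 3.23×10^-3″ → d = 1/p = 309.6 pc
Star 1: M = m − 5 log₁₀ d + 5 = -0.52 − 5·2.4908 + 5 = -7.974
Star 2: p = 147 mas = 0.147″ → d = 1/p = 6.803 pc
Star 2: M = m − 5 log₁₀ d + 5 = 13.78 − 5·0.8327 + 5 = 14.617
ΔM = M_1 − M_2 = -7.974 − (14.617) = -22.591; smaller M is more luminous → Star 1.
L ratio = 10^(0.4 |ΔM|) = 10^9.036 = 1.087×10^9

Star 1 is more luminous, by a factor of 1.09×10^9.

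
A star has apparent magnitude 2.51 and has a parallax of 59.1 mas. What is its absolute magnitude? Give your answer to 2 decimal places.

p = 59.1 mas = 0.0591″ → d = 1/p = 16.92 pc
5 log₁₀(d/10 pc) = 5 log₁₀(16.92) − 5 = 1.142
M = m − 5 log₁₀(d/10) = 2.51 − 1.142 = 1.368

M ≈ 1.37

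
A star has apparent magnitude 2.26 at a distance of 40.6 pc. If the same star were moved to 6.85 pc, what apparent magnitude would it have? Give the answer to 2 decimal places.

Flux ∝ 1/d², so Δm = 5 log₁₀(d₂/d₁) = 5 log₁₀(6.85/40.6) = -3.864
m₂ = m₁ + Δm = 2.26 + (-3.864) = -1.604

m ≈ -1.60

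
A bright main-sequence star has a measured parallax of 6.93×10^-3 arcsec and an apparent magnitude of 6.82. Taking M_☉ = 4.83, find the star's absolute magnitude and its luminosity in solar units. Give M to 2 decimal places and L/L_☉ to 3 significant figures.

M ≈ 1.02; L/L_☉ ≈ 33.3

d = 1/p = 1/6.93×10^-3″ = 144.3 pc
M = m − 5 log₁₀ d + 5 = 6.82 − 5·2.1593 + 5 = 1.024
M − M_☉ = 1.024 − 4.83 = -3.806
L/L_☉ = 10^(−0.4 × -3.806) = 33.31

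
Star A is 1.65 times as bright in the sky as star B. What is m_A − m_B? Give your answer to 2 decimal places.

m_A − m_B ≈ -0.54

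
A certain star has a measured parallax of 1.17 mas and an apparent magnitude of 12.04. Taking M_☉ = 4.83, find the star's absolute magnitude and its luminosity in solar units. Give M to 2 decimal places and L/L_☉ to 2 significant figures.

d = 1/p = 1000/1.17 mas = 854.7 pc
M = m − 5 log₁₀ d + 5 = 12.04 − 5·2.9318 + 5 = 2.381
M − M_☉ = 2.381 − 4.83 = -2.449
L/L_☉ = 10^(−0.4 × -2.449) = 9.542

M ≈ 2.38; L/L_☉ ≈ 9.5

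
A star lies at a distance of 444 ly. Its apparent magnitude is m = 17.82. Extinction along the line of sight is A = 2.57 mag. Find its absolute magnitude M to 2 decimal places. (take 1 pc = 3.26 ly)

d = 444 ly / 3.26 = 136.2 pc
5 log₁₀(d/10 pc) = 5 log₁₀(136.2) − 5 = 5.671
M = m − 5 log₁₀(d/10) − A = 17.82 − 5.671 − 2.57 = 9.579

M ≈ 9.58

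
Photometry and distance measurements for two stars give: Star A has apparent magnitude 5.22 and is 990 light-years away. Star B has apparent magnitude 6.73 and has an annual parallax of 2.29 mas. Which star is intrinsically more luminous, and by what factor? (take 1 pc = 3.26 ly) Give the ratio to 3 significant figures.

Star A is more luminous, by a factor of 1.94.

Star A: d = 990 ly / 3.26 = 303.7 pc
Star A: M = m − 5 log₁₀ d + 5 = 5.22 − 5·2.4824 + 5 = -2.192
Star B: p = 2.29 mas = 2.29×10^-3″ → d = 1/p = 436.7 pc
Star B: M = m − 5 log₁₀ d + 5 = 6.73 − 5·2.6402 + 5 = -1.471
ΔM = M_A − M_B = -2.192 − (-1.471) = -0.721; smaller M is more luminous → Star A.
L ratio = 10^(0.4 |ΔM|) = 10^0.289 = 1.943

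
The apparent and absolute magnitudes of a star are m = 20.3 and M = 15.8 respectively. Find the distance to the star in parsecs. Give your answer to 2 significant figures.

d ≈ 79 pc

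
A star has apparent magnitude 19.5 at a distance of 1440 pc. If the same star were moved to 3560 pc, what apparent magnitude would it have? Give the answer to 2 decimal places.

m ≈ 21.47

Flux ∝ 1/d², so Δm = 5 log₁₀(d₂/d₁) = 5 log₁₀(3560/1440) = 1.965
m₂ = m₁ + Δm = 19.5 + (1.965) = 21.465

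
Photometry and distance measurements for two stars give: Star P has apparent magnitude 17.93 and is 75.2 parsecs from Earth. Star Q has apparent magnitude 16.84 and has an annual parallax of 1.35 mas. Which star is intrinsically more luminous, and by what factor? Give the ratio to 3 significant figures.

Star Q is more luminous, by a factor of 265.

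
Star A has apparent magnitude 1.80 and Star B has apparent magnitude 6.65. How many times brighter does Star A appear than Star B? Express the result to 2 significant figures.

87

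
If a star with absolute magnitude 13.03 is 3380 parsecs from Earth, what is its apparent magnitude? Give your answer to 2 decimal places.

m ≈ 25.67

m = M + 5 log₁₀ d − 5 = 13.03 + 5·3.5289 − 5 = 25.675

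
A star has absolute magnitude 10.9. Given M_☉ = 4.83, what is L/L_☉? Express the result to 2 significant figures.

L/L_☉ ≈ 3.7×10^-3

M − M_☉ = 10.9 − 4.83 = 6.070
L/L_☉ = 10^(−0.4 (M − M_☉)) = 10^-2.428 = 3.733×10^-3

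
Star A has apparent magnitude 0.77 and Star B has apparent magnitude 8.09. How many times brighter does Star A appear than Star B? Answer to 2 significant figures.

Δm = 0.77 − (8.09) = -7.32
Flux ratio = 10^(−0.4 Δm) = 10^(−0.4 × -7.32) = 10^2.928 = 847.2

850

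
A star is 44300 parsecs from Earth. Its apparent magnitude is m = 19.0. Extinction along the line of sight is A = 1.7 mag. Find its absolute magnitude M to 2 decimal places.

M ≈ -0.93

5 log₁₀(d/10 pc) = 5 log₁₀(44300) − 5 = 18.232
M = m − 5 log₁₀(d/10) − A = 19.0 − 18.232 − 1.7 = -0.932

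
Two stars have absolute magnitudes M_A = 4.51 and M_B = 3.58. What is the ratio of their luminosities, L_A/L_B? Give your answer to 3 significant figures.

L_A/L_B ≈ 0.425

ΔM = M_A − M_B = 0.93
L_A/L_B = 10^(−0.4 ΔM) = 10^-0.372 = 0.4246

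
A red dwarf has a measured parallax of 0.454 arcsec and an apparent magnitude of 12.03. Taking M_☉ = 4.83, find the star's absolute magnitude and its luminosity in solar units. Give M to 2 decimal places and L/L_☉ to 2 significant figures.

d = 1/p = 1/0.454″ = 2.203 pc
M = m − 5 log₁₀ d + 5 = 12.03 − 5·0.3429 + 5 = 15.315
M − M_☉ = 15.315 − 4.83 = 10.485
L/L_☉ = 10^(−0.4 × 10.485) = 6.396×10^-5

M ≈ 15.32; L/L_☉ ≈ 6.4×10^-5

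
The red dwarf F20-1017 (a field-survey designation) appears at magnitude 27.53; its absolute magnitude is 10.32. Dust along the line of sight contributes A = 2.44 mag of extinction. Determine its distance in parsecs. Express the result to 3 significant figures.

d ≈ 8990 pc

m − M = 5 log₁₀(d/10 pc) + A  ⇒  27.53 − (10.32) − 2.44 = 5 log₁₀(d/10)
14.770 = 5 log₁₀(d/10)
log₁₀ d = (m − M − A)/5 + 1 = 3.9540
d = 10^3.9540 = 8995 pc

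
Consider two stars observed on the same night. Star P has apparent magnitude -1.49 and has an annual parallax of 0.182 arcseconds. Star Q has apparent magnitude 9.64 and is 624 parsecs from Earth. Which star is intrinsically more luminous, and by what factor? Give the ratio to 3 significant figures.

Star P: d = 1/p = 1/0.182″ = 5.495 pc
Star P: M = m − 5 log₁₀ d + 5 = -1.49 − 5·0.7399 + 5 = -0.190
Star Q: M = m − 5 log₁₀ d + 5 = 9.64 − 5·2.7952 + 5 = 0.664
ΔM = M_P − M_Q = -0.190 − (0.664) = -0.854; smaller M is more luminous → Star P.
L ratio = 10^(0.4 |ΔM|) = 10^0.341 = 2.195

Star P is more luminous, by a factor of 2.20.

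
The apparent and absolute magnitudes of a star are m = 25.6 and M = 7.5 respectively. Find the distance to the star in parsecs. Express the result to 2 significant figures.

μ = m − M = 18.100
m − M = 5 log₁₀ d − 5
log₁₀ d = (m − M)/5 + 1 = 4.6200
d = 10^4.6200 = 41690 pc

d ≈ 42000 pc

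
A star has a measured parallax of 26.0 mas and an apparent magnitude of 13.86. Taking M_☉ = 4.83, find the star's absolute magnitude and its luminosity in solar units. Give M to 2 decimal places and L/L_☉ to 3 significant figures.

d = 1/p = 1000/26.0 mas = 38.46 pc
M = m − 5 log₁₀ d + 5 = 13.86 − 5·1.5850 + 5 = 10.935
M − M_☉ = 10.935 − 4.83 = 6.105
L/L_☉ = 10^(−0.4 × 6.105) = 3.615×10^-3

M ≈ 10.93; L/L_☉ ≈ 3.61×10^-3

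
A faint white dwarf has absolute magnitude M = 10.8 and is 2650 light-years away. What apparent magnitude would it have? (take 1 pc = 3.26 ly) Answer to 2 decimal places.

d = 2650 ly / 3.26 = 812.9 pc
m = M + 5 log₁₀ d − 5 = 10.8 + 5·2.9100 − 5 = 20.350

m ≈ 20.35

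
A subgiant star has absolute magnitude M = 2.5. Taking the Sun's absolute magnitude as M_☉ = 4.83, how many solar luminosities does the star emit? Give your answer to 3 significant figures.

M − M_☉ = 2.5 − 4.83 = -2.330
L/L_☉ = 10^(−0.4 (M − M_☉)) = 10^0.932 = 8.551

L/L_☉ ≈ 8.55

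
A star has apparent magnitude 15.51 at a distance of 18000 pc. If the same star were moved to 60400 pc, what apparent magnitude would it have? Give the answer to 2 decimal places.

Flux ∝ 1/d², so Δm = 5 log₁₀(d₂/d₁) = 5 log₁₀(60400/18000) = 2.629
m₂ = m₁ + Δm = 15.51 + (2.629) = 18.139

m ≈ 18.14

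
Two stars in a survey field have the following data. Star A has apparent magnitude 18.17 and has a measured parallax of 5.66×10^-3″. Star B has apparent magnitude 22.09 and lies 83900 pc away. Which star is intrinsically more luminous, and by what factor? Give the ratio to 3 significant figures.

Star A: d = 1/p = 1/5.66×10^-3″ = 176.7 pc
Star A: M = m − 5 log₁₀ d + 5 = 18.17 − 5·2.2472 + 5 = 11.934
Star B: M = m − 5 log₁₀ d + 5 = 22.09 − 5·4.9238 + 5 = 2.471
ΔM = M_A − M_B = 11.934 − (2.471) = 9.463; smaller M is more luminous → Star B.
L ratio = 10^(0.4 |ΔM|) = 10^3.785 = 6098

Star B is more luminous, by a factor of 6100.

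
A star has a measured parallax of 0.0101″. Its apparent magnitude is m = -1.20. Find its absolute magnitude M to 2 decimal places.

M ≈ -6.18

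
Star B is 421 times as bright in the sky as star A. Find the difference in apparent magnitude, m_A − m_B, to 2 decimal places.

Pogson: Δm = −2.5 log₁₀(ratio) = −2.5 log₁₀(421) = −2.5 × 2.6243 = -6.561
Star B is brighter so has the smaller magnitude: m_A − m_B is positive.

m_A − m_B ≈ 6.56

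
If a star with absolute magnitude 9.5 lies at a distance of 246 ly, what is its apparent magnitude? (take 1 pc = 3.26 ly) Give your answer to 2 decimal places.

m ≈ 13.89

d = 246 ly / 3.26 = 75.46 pc
m = M + 5 log₁₀ d − 5 = 9.5 + 5·1.8777 − 5 = 13.889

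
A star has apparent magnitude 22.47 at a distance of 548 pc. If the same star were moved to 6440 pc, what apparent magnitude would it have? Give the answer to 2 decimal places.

Flux ∝ 1/d², so Δm = 5 log₁₀(d₂/d₁) = 5 log₁₀(6440/548) = 5.351
m₂ = m₁ + Δm = 22.47 + (5.351) = 27.821

m ≈ 27.82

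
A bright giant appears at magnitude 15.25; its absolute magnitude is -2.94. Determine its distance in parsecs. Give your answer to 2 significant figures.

d ≈ 43000 pc

Distance modulus: m − M = 15.25 − (-2.94) = 18.190
m − M = 5 log₁₀ d − 5
log₁₀ d = (m − M)/5 + 1 = 4.6380
d = 10^4.6380 = 43450 pc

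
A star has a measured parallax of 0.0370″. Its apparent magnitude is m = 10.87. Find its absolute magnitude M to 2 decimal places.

d = 1/p = 1/0.0370″ = 27.03 pc
5 log₁₀(d/10 pc) = 5 log₁₀(27.03) − 5 = 2.159
M = m − 5 log₁₀(d/10) = 10.87 − 2.159 = 8.711

M ≈ 8.71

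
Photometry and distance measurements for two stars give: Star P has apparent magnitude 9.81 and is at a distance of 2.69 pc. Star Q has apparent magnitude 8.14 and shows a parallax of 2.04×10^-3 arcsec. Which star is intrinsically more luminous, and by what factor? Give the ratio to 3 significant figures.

Star P: M = m − 5 log₁₀ d + 5 = 9.81 − 5·0.4298 + 5 = 12.661
Star Q: d = 1/p = 1/2.04×10^-3″ = 490.2 pc
Star Q: M = m − 5 log₁₀ d + 5 = 8.14 − 5·2.6904 + 5 = -0.312
ΔM = M_P − M_Q = 12.661 − (-0.312) = 12.973; smaller M is more luminous → Star Q.
L ratio = 10^(0.4 |ΔM|) = 10^5.189 = 154600

Star Q is more luminous, by a factor of 155000.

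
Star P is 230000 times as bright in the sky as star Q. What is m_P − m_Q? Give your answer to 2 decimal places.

m_P − m_Q ≈ -13.40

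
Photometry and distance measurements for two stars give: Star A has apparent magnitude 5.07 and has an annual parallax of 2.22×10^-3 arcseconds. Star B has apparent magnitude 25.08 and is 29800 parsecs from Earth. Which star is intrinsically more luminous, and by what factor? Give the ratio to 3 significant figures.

Star A: d = 1/p = 1/2.22×10^-3″ = 450.5 pc
Star A: M = m − 5 log₁₀ d + 5 = 5.07 − 5·2.6536 + 5 = -3.198
Star B: M = m − 5 log₁₀ d + 5 = 25.08 − 5·4.4742 + 5 = 7.709
ΔM = M_A − M_B = -3.198 − (7.709) = -10.907; smaller M is more luminous → Star A.
L ratio = 10^(0.4 |ΔM|) = 10^4.363 = 23060

Star A is more luminous, by a factor of 23100.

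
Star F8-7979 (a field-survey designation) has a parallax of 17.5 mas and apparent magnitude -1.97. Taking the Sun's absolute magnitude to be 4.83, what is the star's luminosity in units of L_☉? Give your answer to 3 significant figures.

d = 1/p = 1000/17.5 mas = 57.14 pc
M = m − 5 log₁₀ d + 5 = -1.97 − 5·1.7570 + 5 = -5.755
M − M_☉ = -5.755 − 4.83 = -10.585
L/L_☉ = 10^(−0.4 × -10.585) = 17140

L/L_☉ ≈ 17100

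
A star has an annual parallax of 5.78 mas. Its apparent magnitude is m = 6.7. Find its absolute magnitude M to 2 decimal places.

M ≈ 0.51

p = 5.78 mas = 5.78×10^-3″ → d = 1/p = 173.0 pc
5 log₁₀(d/10 pc) = 5 log₁₀(173.0) − 5 = 6.190
M = m − 5 log₁₀(d/10) = 6.7 − 6.190 = 0.510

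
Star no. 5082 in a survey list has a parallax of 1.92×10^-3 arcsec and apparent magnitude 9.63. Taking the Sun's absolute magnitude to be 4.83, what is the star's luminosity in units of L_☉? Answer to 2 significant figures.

d = 1/p = 1/1.92×10^-3″ = 520.8 pc
M = m − 5 log₁₀ d + 5 = 9.63 − 5·2.7167 + 5 = 1.047
M − M_☉ = 1.047 − 4.83 = -3.783
L/L_☉ = 10^(−0.4 × -3.783) = 32.61

L/L_☉ ≈ 33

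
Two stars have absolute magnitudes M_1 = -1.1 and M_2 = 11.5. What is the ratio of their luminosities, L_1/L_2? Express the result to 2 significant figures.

ΔM = M_1 − M_2 = -12.6
L_1/L_2 = 10^(−0.4 ΔM) = 10^5.040 = 109600

L_1/L_2 ≈ 110000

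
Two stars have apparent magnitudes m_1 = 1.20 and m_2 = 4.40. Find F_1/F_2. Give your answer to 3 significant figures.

Δm = 1.20 − (4.40) = -3.20
Flux ratio = 10^(−0.4 Δm) = 10^(−0.4 × -3.20) = 10^1.280 = 19.05

F_1/F_2 ≈ 19.1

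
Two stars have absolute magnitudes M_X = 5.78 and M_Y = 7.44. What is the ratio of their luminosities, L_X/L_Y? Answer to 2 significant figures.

L_X/L_Y ≈ 4.6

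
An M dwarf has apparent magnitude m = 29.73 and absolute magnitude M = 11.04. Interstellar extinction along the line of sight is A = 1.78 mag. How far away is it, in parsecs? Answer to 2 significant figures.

m − M = 5 log₁₀(d/10 pc) + A  ⇒  29.73 − (11.04) − 1.78 = 5 log₁₀(d/10)
16.910 = 5 log₁₀(d/10)
log₁₀ d = (m − M − A)/5 + 1 = 4.3820
d = 10^4.3820 = 24100 pc

d ≈ 24000 pc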